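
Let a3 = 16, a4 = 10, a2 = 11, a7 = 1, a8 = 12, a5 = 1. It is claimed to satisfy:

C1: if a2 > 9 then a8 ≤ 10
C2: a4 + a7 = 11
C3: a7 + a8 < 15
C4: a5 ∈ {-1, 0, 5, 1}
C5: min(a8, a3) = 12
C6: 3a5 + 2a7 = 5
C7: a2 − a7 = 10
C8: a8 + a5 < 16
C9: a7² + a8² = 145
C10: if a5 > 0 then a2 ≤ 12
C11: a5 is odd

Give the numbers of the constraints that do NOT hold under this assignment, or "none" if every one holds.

C1: a2 = 11 > 9, so we need a8 ≤ 10; but a8 = 12 > 10  ✗
C2: a4 + a7 = 10 + 1 = 11  ✓
C3: a7 + a8 = 1 + 12 = 13; 13 < 15  ✓
C4: a5 = 1 is in {-1, 0, 5, 1}  ✓
C5: min(12, 16) = 12  ✓
C6: 3a5 + 2a7 = 3(1) + 2(1) = 5  ✓
C7: a2 − a7 = 11 − 1 = 10  ✓
C8: a8 + a5 = 12 + 1 = 13; 13 < 16  ✓
C9: a7² + a8² = 1² + 12² = 1 + 144 = 145  ✓
C10: a5 = 1 > 0, so we need a2 ≤ 12; a2 = 11 ≤ 12  ✓
C11: a5 = 1 is odd  ✓

Constraint 1 is violated.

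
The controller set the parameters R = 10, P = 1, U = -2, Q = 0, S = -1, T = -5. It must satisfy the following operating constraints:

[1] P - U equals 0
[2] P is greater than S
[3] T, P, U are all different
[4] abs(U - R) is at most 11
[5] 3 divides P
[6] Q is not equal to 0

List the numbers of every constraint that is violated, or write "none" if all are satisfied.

[1] P - U = 1 - (-2) = 3, not 0 — violated.
[2] P = 1, S = -1; 1 > -1 — OK.
[3] values -5, 1, -2 are pairwise distinct — OK.
[4] abs(-2 - 10) = 12; 12 > 11, exceeds bound 11 — violated.
[5] 1 = 3*0 + 1, so 3 does not divide 1 — violated.
[6] Q = 0, but 0 is required to differ — violated.

No — constraints 1, 4, 5, and 6 are not satisfied.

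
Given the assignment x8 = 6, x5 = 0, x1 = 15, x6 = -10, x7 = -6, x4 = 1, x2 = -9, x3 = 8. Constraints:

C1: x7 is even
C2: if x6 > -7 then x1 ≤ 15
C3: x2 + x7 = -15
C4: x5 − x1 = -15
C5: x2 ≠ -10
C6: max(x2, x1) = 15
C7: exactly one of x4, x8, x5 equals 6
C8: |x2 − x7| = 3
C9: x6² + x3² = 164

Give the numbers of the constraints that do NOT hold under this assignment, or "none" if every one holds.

None — every constraint holds.

C1: x7 = -6 is even  ✓
C2: x6 = -10, not > -7; antecedent false, conditional vacuously true  ✓
C3: x2 + x7 = -9 + (-6) = -15  ✓
C4: x5 − x1 = 0 − 15 = -15  ✓
C5: x2 = -9, and -9 ≠ -10  ✓
C6: max(-9, 15) = 15  ✓
C7: x4=1, x8=6, x5=0; 1 of them equals 6  ✓
C8: |-9 − (-6)| = 3  ✓
C9: x6² + x3² = (-10)² + 8² = 100 + 64 = 164  ✓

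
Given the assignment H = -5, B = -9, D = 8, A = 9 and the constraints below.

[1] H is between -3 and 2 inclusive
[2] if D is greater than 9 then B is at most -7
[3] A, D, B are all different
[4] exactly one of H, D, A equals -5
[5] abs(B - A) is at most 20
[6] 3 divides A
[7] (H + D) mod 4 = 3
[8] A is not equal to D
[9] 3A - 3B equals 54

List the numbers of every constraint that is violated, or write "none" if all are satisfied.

Constraint 1 is violated.

[1] H = -5 is outside [-3, 2]  no
[2] D = 8, not > 9; antecedent false, conditional vacuously true  yes
[3] values 9, 8, -9 are pairwise distinct  yes
[4] H=-5, D=8, A=9; 1 of them equals -5  yes
[5] abs(-9 - 9) = 18; 18 ≤ 20  yes
[6] 9 / 3 = 3, so 3 divides 9  yes
[7] H + D = 3; 3 mod 4 = 3  yes
[8] A = 9, D = 8; distinct  yes
[9] 3A - 3B = 3(9) - 3(-9) = 54  yes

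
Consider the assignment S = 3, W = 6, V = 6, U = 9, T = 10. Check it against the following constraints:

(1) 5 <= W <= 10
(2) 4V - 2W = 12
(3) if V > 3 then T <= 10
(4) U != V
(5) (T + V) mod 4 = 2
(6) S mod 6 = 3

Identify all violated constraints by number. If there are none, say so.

The assignment fails constraint 5.

(1) W = 6 lies in [5, 10] — holds.
(2) 4V - 2W = 4(6) - 2(6) = 12 — holds.
(3) V = 6 > 3, so we need T ≤ 10; T = 10 ≤ 10 — holds.
(4) U = 9, V = 6; distinct — holds.
(5) T + V = 16; 16 mod 4 = 0, not 2 — fails.
(6) 3 mod 6 = 3 — holds.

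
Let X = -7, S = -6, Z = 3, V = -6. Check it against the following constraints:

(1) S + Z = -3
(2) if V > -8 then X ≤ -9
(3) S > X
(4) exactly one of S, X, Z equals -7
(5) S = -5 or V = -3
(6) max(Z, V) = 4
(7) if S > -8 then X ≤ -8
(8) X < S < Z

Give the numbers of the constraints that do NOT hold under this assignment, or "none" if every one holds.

(1) S + Z = -6 + 3 = -3 — satisfied.
(2) V = -6 > -8, so we need X ≤ -9; but X = -7 > -9 — violated.
(3) S = -6, X = -7; -6 > -7 — satisfied.
(4) S=-6, X=-7, Z=3; 1 of them equals -7 — satisfied.
(5) S = -6 ≠ -5 and V = -6 ≠ -3; both disjuncts false — violated.
(6) max(3, -6) = 3, not 4 — violated.
(7) S = -6 > -8, so we need X ≤ -8; but X = -7 > -8 — violated.
(8) values -7 < -6 < 3 — satisfied.

Constraints 2, 5, 6, 7 do not hold.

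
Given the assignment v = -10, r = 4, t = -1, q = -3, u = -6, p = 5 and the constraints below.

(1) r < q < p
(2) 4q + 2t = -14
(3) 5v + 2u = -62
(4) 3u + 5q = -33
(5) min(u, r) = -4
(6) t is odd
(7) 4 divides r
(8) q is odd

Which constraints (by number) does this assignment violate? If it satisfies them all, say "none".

(1) values 4, -3, 5; r = 4 is not < q = -3  FAIL
(2) 4q + 2t = 4(-3) + 2(-1) = -14  OK
(3) 5v + 2u = 5(-10) + 2(-6) = -62  OK
(4) 3u + 5q = 3(-6) + 5(-3) = -33  OK
(5) min(-6, 4) = -6, not -4  FAIL
(6) t = -1 is odd  OK
(7) 4 / 4 = 1, so 4 divides 4  OK
(8) q = -3 is odd  OK

Constraints 1 and 5 are violated.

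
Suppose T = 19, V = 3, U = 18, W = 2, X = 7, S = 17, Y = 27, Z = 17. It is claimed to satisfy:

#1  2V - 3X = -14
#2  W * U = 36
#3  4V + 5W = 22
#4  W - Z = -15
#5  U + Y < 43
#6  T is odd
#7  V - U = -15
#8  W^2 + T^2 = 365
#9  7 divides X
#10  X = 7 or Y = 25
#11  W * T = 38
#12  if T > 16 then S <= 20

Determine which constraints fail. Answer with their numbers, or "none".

#1 2V - 3X = 2(3) - 3(7) = -15, not -14  FAIL
#2 W * U = 2 * 18 = 36  OK
#3 4V + 5W = 4(3) + 5(2) = 22  OK
#4 W - Z = 2 - 17 = -15  OK
#5 U + Y = 18 + 27 = 45; 45 ≥ 43, bound 43 not met  FAIL
#6 T = 19 is odd  OK
#7 V - U = 3 - 18 = -15  OK
#8 W^2 + T^2 = 2^2 + 19^2 = 4 + 361 = 365  OK
#9 7 / 7 = 1, so 7 divides 7  OK
#10 X = 7 = 7 (first disjunct)  OK
#11 W * T = 2 * 19 = 38  OK
#12 T = 19 > 16, so we need S ≤ 20; S = 17 ≤ 20  OK

No — constraints 1, 5 are not satisfied.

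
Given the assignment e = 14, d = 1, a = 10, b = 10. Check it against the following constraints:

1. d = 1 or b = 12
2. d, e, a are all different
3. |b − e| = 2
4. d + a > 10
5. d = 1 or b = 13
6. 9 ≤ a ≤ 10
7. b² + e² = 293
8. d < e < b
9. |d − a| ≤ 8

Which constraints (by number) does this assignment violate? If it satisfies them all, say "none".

1. d = 1 = 1 (first disjunct) — OK.
2. values 1, 14, 10 are pairwise distinct — OK.
3. |10 − 14| = 4, not 2 — violated.
4. d + a = 1 + 10 = 11; 11 > 10 — OK.
5. d = 1 = 1 (first disjunct) — OK.
6. a = 10 lies in [9, 10] — OK.
7. b² + e² = 10² + 14² = 100 + 196 = 296, not 293 — violated.
8. values 1, 14, 10; e = 14 is not < b = 10 — violated.
9. |1 − 10| = 9; 9 > 8, exceeds bound 8 — violated.

Violated: 3, 7, 8, and 9.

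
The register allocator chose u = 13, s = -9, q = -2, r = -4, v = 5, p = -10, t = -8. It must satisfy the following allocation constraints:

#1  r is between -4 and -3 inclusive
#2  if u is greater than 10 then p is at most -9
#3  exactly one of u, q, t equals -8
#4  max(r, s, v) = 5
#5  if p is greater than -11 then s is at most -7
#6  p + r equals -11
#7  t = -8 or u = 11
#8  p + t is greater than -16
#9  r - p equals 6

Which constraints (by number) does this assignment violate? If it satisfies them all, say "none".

#1 r = -4 lies in [-4, -3] — holds.
#2 u = 13 > 10, so we need p ≤ -9; p = -10 ≤ -9 — holds.
#3 u=13, q=-2, t=-8; 1 of them equals -8 — holds.
#4 max(-4, -9, 5) = 5 — holds.
#5 p = -10 > -11, so we need s ≤ -7; s = -9 ≤ -7 — holds.
#6 p + r = -10 + (-4) = -14, not -11 — does not hold.
#7 t = -8 = -8 (first disjunct) — holds.
#8 p + t = -10 + (-8) = -18; -18 ≤ -16, bound -16 not met — does not hold.
#9 r - p = -4 - (-10) = 6 — holds.

Violated: 6, 8.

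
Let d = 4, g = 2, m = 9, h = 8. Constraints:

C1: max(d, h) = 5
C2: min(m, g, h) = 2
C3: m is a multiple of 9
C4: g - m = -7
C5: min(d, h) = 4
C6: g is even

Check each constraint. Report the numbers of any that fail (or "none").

C1: max(4, 8) = 8, not 5  ✗
C2: min(9, 2, 8) = 2  ✓
C3: 9 / 9 = 1, so 9 divides 9  ✓
C4: g - m = 2 - 9 = -7  ✓
C5: min(4, 8) = 4  ✓
C6: g = 2 is even  ✓

The assignment fails constraint 1.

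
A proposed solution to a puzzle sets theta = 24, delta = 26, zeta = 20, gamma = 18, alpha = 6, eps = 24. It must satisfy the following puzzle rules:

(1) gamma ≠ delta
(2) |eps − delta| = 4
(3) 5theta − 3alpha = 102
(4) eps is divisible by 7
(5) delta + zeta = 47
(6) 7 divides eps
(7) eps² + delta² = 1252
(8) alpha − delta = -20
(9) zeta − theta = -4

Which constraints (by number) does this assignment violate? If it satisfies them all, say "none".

No — constraints 2, 4, 5, 6 are not satisfied.

(1) gamma = 18, delta = 26; distinct  true
(2) |24 − 26| = 2, not 4  false
(3) 5theta − 3alpha = 5(24) − 3(6) = 102  true
(4) 24 = 7×3 + 3, so 7 does not divide 24  false
(5) delta + zeta = 26 + 20 = 46, not 47  false
(6) 24 = 7×3 + 3, so 7 does not divide 24  false
(7) eps² + delta² = 24² + 26² = 576 + 676 = 1252  true
(8) alpha − delta = 6 − 26 = -20  true
(9) zeta − theta = 20 − 24 = -4  true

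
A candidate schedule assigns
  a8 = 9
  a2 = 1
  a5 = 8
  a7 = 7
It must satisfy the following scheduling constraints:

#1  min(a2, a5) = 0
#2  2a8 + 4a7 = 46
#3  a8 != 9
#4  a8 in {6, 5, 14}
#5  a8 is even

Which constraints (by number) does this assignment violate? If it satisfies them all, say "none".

The assignment fails constraints 1, 3, 4, 5.

#1 min(1, 8) = 1, not 0 — violated.
#2 2a8 + 4a7 = 2(9) + 4(7) = 46 — OK.
#3 a8 = 9, but 9 is required to differ — violated.
#4 a8 = 9 is not in {6, 5, 14} — violated.
#5 a8 = 9 is odd — violated.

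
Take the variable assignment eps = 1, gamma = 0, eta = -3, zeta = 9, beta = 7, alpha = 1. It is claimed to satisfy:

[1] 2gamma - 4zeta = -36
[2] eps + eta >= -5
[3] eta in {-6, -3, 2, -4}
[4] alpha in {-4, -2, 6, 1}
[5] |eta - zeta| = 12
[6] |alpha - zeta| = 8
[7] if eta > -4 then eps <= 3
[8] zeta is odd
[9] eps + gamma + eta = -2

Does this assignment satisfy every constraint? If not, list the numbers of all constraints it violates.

[1] 2gamma - 4zeta = 2(0) - 4(9) = -36 — satisfied.
[2] eps + eta = 1 + (-3) = -2; -2 ≥ -5 — satisfied.
[3] eta = -3 is in {-6, -3, 2, -4} — satisfied.
[4] alpha = 1 is in {-4, -2, 6, 1} — satisfied.
[5] |-3 - 9| = 12 — satisfied.
[6] |1 - 9| = 8 — satisfied.
[7] eta = -3 > -4, so we need eps ≤ 3; eps = 1 ≤ 3 — satisfied.
[8] zeta = 9 is odd — satisfied.
[9] eps + gamma + eta = 1 + 0 + (-3) = -2 — satisfied.

Yes — all constraints hold.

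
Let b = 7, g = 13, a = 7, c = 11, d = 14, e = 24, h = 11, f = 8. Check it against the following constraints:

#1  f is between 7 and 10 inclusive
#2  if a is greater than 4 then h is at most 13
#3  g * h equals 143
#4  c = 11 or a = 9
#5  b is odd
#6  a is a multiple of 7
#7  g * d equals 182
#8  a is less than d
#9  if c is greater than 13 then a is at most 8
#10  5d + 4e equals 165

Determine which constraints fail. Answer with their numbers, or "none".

#1 f = 8 lies in [7, 10]  yes
#2 a = 7 > 4, so we need h ≤ 13; h = 11 ≤ 13  yes
#3 g * h = 13 * 11 = 143  yes
#4 c = 11 = 11 (first disjunct)  yes
#5 b = 7 is odd  yes
#6 7 / 7 = 1, so 7 divides 7  yes
#7 g * d = 13 * 14 = 182  yes
#8 a = 7, d = 14; 7 < 14  yes
#9 c = 11, not > 13; antecedent false, conditional vacuously true  yes
#10 5d + 4e = 5(14) + 4(24) = 166, not 165  no

Constraint 10 is violated.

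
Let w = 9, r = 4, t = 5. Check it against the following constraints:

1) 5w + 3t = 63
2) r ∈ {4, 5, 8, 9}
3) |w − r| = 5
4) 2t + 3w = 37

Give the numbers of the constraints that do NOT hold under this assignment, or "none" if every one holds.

Constraint 1 does not hold.

1) 5w + 3t = 5(9) + 3(5) = 60, not 63 — violated.
2) r = 4 is in {4, 5, 8, 9} — satisfied.
3) |9 − 4| = 5 — satisfied.
4) 2t + 3w = 2(5) + 3(9) = 37 — satisfied.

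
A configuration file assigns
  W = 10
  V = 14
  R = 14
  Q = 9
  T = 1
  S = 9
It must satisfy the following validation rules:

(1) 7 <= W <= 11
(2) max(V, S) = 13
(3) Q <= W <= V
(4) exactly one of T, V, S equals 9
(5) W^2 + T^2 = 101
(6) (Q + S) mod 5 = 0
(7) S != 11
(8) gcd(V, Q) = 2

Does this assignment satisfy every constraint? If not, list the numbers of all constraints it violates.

Violated: 2, 6, 8.

(1) W = 10 lies in [7, 11] — satisfied.
(2) max(14, 9) = 14, not 13 — violated.
(3) values 9 <= 10 <= 14 — satisfied.
(4) T=1, V=14, S=9; 1 of them equals 9 — satisfied.
(5) W^2 + T^2 = 10^2 + 1^2 = 100 + 1 = 101 — satisfied.
(6) Q + S = 18; 18 mod 5 = 3, not 0 — violated.
(7) S = 9, and 9 ≠ 11 — satisfied.
(8) gcd(14, 9) = 1, not 2 — violated.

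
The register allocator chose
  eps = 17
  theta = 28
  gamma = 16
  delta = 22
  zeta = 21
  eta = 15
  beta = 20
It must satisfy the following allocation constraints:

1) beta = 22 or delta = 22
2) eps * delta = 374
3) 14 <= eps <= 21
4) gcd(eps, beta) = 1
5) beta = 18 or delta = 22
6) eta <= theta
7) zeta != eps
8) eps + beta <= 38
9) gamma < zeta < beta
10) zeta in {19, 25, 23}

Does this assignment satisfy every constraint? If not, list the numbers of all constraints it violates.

1) beta = 20 ≠ 22, but delta = 22 = 22 (second disjunct)  true
2) eps * delta = 17 * 22 = 374  true
3) eps = 17 lies in [14, 21]  true
4) gcd(17, 20) = 1  true
5) beta = 20 ≠ 18, but delta = 22 = 22 (second disjunct)  true
6) eta = 15, theta = 28; 15 ≤ 28  true
7) zeta = 21, eps = 17; distinct  true
8) eps + beta = 17 + 20 = 37; 37 ≤ 38  true
9) values 16, 21, 20; zeta = 21 is not < beta = 20  false
10) zeta = 21 is not in {19, 25, 23}  false

Constraints 9, 10 are violated.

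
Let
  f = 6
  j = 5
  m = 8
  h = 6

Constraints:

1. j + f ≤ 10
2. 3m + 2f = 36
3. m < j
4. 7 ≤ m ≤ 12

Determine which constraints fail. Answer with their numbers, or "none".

1. j + f = 5 + 6 = 11; 11 > 10, bound 10 not met — does not hold.
2. 3m + 2f = 3(8) + 2(6) = 36 — holds.
3. m = 8, j = 5; 8 ≥ 5 (want <) — does not hold.
4. m = 8 lies in [7, 12] — holds.

The assignment fails constraints 1 and 3.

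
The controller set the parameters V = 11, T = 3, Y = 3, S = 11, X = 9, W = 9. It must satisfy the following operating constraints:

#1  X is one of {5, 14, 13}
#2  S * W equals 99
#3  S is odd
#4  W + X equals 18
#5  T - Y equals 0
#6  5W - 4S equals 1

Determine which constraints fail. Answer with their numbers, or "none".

Violated: 1.

#1 X = 9 is not in {5, 14, 13} — violated.
#2 S * W = 11 * 9 = 99 — OK.
#3 S = 11 is odd — OK.
#4 W + X = 9 + 9 = 18 — OK.
#5 T - Y = 3 - 3 = 0 — OK.
#6 5W - 4S = 5(9) - 4(11) = 1 — OK.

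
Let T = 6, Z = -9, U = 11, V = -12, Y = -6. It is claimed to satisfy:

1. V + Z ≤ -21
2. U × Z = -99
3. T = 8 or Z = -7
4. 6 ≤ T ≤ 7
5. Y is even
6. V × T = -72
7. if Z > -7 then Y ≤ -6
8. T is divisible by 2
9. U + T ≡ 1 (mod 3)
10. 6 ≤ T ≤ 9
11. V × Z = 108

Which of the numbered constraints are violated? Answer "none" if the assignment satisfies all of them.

1. V + Z = -12 + (-9) = -21; -21 ≤ -21  OK
2. U × Z = 11 × (-9) = -99  OK
3. T = 6 ≠ 8 and Z = -9 ≠ -7; both disjuncts false  FAIL
4. T = 6 lies in [6, 7]  OK
5. Y = -6 is even  OK
6. V × T = -12 × 6 = -72  OK
7. Z = -9, not > -7; antecedent false, conditional vacuously true  OK
8. 6 / 2 = 3, so 2 divides 6  OK
9. U + T = 17; 17 mod 3 = 2, not 1  FAIL
10. T = 6 lies in [6, 9]  OK
11. V × Z = -12 × (-9) = 108  OK

Violated: 3, 9.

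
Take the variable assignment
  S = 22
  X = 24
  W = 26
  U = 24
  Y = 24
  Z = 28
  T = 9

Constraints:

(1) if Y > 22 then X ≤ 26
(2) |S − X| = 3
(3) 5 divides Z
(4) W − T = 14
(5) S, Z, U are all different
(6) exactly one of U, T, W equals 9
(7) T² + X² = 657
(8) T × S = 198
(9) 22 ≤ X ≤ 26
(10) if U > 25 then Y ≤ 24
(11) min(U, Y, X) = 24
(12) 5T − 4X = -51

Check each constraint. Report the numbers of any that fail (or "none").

No — constraints 2, 3, 4 are not satisfied.

(1) Y = 24 > 22, so we need X ≤ 26; X = 24 ≤ 26 — OK.
(2) |22 − 24| = 2, not 3 — violated.
(3) 28 = 5×5 + 3, so 5 does not divide 28 — violated.
(4) W − T = 26 − 9 = 17, not 14 — violated.
(5) values 22, 28, 24 are pairwise distinct — OK.
(6) U=24, T=9, W=26; 1 of them equals 9 — OK.
(7) T² + X² = 9² + 24² = 81 + 576 = 657 — OK.
(8) T × S = 9 × 22 = 198 — OK.
(9) X = 24 lies in [22, 26] — OK.
(10) U = 24, not > 25; antecedent false, conditional vacuously true — OK.
(11) min(24, 24, 24) = 24 — OK.
(12) 5T − 4X = 5(9) − 4(24) = -51 — OK.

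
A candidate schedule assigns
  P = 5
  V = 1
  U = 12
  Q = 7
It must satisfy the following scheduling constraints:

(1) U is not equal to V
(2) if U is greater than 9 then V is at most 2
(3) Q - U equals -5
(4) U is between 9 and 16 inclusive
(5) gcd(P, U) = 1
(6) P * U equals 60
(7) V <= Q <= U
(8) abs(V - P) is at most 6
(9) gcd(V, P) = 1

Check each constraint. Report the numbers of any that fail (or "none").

(1) U = 12, V = 1; distinct  yes
(2) U = 12 > 9, so we need V ≤ 2; V = 1 ≤ 2  yes
(3) Q - U = 7 - 12 = -5  yes
(4) U = 12 lies in [9, 16]  yes
(5) gcd(5, 12) = 1  yes
(6) P * U = 5 * 12 = 60  yes
(7) values 1 <= 7 <= 12  yes
(8) abs(1 - 5) = 4; 4 ≤ 6  yes
(9) gcd(1, 5) = 1  yes

All constraints are satisfied.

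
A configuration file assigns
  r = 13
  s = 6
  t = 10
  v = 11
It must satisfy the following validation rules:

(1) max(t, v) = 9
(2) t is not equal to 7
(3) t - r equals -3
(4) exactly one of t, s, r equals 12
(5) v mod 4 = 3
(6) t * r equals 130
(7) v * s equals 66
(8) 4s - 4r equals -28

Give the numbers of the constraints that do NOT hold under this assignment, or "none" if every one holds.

(1) max(10, 11) = 11, not 9 — violated.
(2) t = 10, and 10 ≠ 7 — satisfied.
(3) t - r = 10 - 13 = -3 — satisfied.
(4) t=10, s=6, r=13; 0 of them equal 12, not exactly one — violated.
(5) 11 mod 4 = 3 — satisfied.
(6) t * r = 10 * 13 = 130 — satisfied.
(7) v * s = 11 * 6 = 66 — satisfied.
(8) 4s - 4r = 4(6) - 4(13) = -28 — satisfied.

Constraints 1, 4 do not hold.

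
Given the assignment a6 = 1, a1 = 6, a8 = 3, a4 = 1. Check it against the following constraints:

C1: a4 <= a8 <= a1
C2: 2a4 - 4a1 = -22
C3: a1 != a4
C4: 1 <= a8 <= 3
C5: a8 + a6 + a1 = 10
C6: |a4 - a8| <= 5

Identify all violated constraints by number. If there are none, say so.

No violations.

C1: values 1 <= 3 <= 6 — OK.
C2: 2a4 - 4a1 = 2(1) - 4(6) = -22 — OK.
C3: a1 = 6, a4 = 1; distinct — OK.
C4: a8 = 3 lies in [1, 3] — OK.
C5: a8 + a6 + a1 = 3 + 1 + 6 = 10 — OK.
C6: |1 - 3| = 2; 2 ≤ 5 — OK.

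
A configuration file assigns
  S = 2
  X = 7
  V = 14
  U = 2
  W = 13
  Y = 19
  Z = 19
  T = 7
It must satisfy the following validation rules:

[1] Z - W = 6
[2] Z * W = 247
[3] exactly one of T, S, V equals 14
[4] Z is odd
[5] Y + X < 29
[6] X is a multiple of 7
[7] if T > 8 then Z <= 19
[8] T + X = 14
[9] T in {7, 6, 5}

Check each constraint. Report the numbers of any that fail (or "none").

[1] Z - W = 19 - 13 = 6  ✓
[2] Z * W = 19 * 13 = 247  ✓
[3] T=7, S=2, V=14; 1 of them equals 14  ✓
[4] Z = 19 is odd  ✓
[5] Y + X = 19 + 7 = 26; 26 < 29  ✓
[6] 7 / 7 = 1, so 7 divides 7  ✓
[7] T = 7, not > 8; antecedent false, conditional vacuously true  ✓
[8] T + X = 7 + 7 = 14  ✓
[9] T = 7 is in {7, 6, 5}  ✓

Yes — all constraints hold.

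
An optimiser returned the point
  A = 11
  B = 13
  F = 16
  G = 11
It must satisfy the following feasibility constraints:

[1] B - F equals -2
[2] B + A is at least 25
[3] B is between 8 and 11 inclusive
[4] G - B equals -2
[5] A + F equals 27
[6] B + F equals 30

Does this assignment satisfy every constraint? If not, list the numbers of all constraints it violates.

[1] B - F = 13 - 16 = -3, not -2 — does not hold.
[2] B + A = 13 + 11 = 24; 24 < 25, bound 25 not met — does not hold.
[3] B = 13 is outside [8, 11] — does not hold.
[4] G - B = 11 - 13 = -2 — holds.
[5] A + F = 11 + 16 = 27 — holds.
[6] B + F = 13 + 16 = 29, not 30 — does not hold.

Violated: 1, 2, 3, and 6.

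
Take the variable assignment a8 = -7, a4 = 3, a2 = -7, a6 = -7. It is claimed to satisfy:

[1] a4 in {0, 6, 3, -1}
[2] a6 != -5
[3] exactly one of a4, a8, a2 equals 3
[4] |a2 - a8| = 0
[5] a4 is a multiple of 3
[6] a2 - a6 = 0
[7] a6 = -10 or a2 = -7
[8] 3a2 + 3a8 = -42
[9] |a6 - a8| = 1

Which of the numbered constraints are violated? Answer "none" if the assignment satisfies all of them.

[1] a4 = 3 is in {0, 6, 3, -1}  holds
[2] a6 = -7, and -7 ≠ -5  holds
[3] a4=3, a8=-7, a2=-7; 1 of them equals 3  holds
[4] |-7 - (-7)| = 0  holds
[5] 3 / 3 = 1, so 3 divides 3  holds
[6] a2 - a6 = -7 - (-7) = 0  holds
[7] a6 = -7 ≠ -10, but a2 = -7 = -7 (second disjunct)  holds
[8] 3a2 + 3a8 = 3(-7) + 3(-7) = -42  holds
[9] |-7 - (-7)| = 0, not 1  fails

The assignment fails constraint 9.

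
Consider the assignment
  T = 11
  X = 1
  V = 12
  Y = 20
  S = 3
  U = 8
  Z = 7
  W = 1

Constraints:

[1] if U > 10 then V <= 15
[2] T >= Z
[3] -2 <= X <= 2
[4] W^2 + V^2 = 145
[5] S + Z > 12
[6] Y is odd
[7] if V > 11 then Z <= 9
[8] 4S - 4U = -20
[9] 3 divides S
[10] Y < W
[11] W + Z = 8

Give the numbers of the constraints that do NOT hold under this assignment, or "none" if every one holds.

Constraints 5, 6, and 10 do not hold.

[1] U = 8, not > 10; antecedent false, conditional vacuously true — holds.
[2] T = 11, Z = 7; 11 ≥ 7 — holds.
[3] X = 1 lies in [-2, 2] — holds.
[4] W^2 + V^2 = 1^2 + 12^2 = 1 + 144 = 145 — holds.
[5] S + Z = 3 + 7 = 10; 10 ≤ 12, bound 12 not met — does not hold.
[6] Y = 20 is even — does not hold.
[7] V = 12 > 11, so we need Z ≤ 9; Z = 7 ≤ 9 — holds.
[8] 4S - 4U = 4(3) - 4(8) = -20 — holds.
[9] 3 / 3 = 1, so 3 divides 3 — holds.
[10] Y = 20, W = 1; 20 ≥ 1 (want <) — does not hold.
[11] W + Z = 1 + 7 = 8 — holds.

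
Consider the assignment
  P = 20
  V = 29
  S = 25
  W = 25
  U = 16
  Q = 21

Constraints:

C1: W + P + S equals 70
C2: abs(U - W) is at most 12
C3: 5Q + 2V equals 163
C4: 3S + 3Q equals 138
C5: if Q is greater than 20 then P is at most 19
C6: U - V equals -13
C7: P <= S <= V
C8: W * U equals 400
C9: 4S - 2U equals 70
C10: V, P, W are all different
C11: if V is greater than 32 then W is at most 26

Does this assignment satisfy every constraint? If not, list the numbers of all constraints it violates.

Violated: 5 and 9.

C1: W + P + S = 25 + 20 + 25 = 70  OK
C2: abs(16 - 25) = 9; 9 ≤ 12  OK
C3: 5Q + 2V = 5(21) + 2(29) = 163  OK
C4: 3S + 3Q = 3(25) + 3(21) = 138  OK
C5: Q = 21 > 20, so we need P ≤ 19; but P = 20 > 19  FAIL
C6: U - V = 16 - 29 = -13  OK
C7: values 20 <= 25 <= 29  OK
C8: W * U = 25 * 16 = 400  OK
C9: 4S - 2U = 4(25) - 2(16) = 68, not 70  FAIL
C10: values 29, 20, 25 are pairwise distinct  OK
C11: V = 29, not > 32; antecedent false, conditional vacuously true  OK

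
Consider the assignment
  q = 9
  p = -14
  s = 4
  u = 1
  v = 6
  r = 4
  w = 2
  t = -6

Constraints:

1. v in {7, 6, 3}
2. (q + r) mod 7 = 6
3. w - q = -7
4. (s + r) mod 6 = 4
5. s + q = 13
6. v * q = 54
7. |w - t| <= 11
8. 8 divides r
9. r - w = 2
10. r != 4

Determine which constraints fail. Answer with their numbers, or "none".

1. v = 6 is in {7, 6, 3} — holds.
2. q + r = 13; 13 mod 7 = 6 — holds.
3. w - q = 2 - 9 = -7 — holds.
4. s + r = 8; 8 mod 6 = 2, not 4 — fails.
5. s + q = 4 + 9 = 13 — holds.
6. v * q = 6 * 9 = 54 — holds.
7. |2 - (-6)| = 8; 8 ≤ 11 — holds.
8. 4 = 8*0 + 4, so 8 does not divide 4 — fails.
9. r - w = 4 - 2 = 2 — holds.
10. r = 4, but 4 is required to differ — fails.

Constraints 4, 8, and 10 do not hold.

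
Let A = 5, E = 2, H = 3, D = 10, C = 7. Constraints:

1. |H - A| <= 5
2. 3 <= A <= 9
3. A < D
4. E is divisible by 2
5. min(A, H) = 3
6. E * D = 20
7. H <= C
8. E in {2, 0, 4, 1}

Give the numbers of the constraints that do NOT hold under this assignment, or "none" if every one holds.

None — every constraint holds.

1. |3 - 5| = 2; 2 ≤ 5 — OK.
2. A = 5 lies in [3, 9] — OK.
3. A = 5, D = 10; 5 < 10 — OK.
4. 2 / 2 = 1, so 2 divides 2 — OK.
5. min(5, 3) = 3 — OK.
6. E * D = 2 * 10 = 20 — OK.
7. H = 3, C = 7; 3 ≤ 7 — OK.
8. E = 2 is in {2, 0, 4, 1} — OK.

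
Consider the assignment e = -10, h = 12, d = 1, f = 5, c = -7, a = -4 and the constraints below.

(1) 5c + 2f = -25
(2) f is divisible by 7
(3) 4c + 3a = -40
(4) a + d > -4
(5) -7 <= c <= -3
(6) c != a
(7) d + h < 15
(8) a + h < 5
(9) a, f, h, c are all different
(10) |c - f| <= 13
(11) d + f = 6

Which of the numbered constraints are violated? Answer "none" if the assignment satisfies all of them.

Violated: 2, 8.

(1) 5c + 2f = 5(-7) + 2(5) = -25  OK
(2) 5 = 7*0 + 5, so 7 does not divide 5  FAIL
(3) 4c + 3a = 4(-7) + 3(-4) = -40  OK
(4) a + d = -4 + 1 = -3; -3 > -4  OK
(5) c = -7 lies in [-7, -3]  OK
(6) c = -7, a = -4; distinct  OK
(7) d + h = 1 + 12 = 13; 13 < 15  OK
(8) a + h = -4 + 12 = 8; 8 ≥ 5, bound 5 not met  FAIL
(9) values -4, 5, 12, -7 are pairwise distinct  OK
(10) |-7 - 5| = 12; 12 ≤ 13  OK
(11) d + f = 1 + 5 = 6  OK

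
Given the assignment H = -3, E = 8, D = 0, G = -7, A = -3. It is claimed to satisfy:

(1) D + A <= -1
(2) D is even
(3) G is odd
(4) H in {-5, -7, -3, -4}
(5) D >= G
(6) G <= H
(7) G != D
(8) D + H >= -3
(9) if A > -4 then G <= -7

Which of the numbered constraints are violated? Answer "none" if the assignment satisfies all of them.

The assignment satisfies every constraint.

(1) D + A = 0 + (-3) = -3; -3 ≤ -1  OK
(2) D = 0 is even  OK
(3) G = -7 is odd  OK
(4) H = -3 is in {-5, -7, -3, -4}  OK
(5) D = 0, G = -7; 0 ≥ -7  OK
(6) G = -7, H = -3; -7 ≤ -3  OK
(7) G = -7, D = 0; distinct  OK
(8) D + H = 0 + (-3) = -3; -3 ≥ -3  OK
(9) A = -3 > -4, so we need G ≤ -7; G = -7 ≤ -7  OK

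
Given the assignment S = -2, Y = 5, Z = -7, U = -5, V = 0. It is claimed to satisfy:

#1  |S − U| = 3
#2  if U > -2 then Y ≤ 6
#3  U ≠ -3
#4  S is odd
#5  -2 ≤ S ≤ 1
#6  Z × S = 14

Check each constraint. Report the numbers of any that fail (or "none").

Violated: 4.

#1 |-2 − (-5)| = 3 — holds.
#2 U = -5, not > -2; antecedent false, conditional vacuously true — holds.
#3 U = -5, and -5 ≠ -3 — holds.
#4 S = -2 is even — does not hold.
#5 S = -2 lies in [-2, 1] — holds.
#6 Z × S = -7 × (-2) = 14 — holds.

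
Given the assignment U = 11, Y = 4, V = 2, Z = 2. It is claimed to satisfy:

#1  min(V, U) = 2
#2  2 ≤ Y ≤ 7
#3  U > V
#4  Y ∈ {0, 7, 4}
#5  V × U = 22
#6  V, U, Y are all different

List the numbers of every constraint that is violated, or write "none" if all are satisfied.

#1 min(2, 11) = 2 — OK.
#2 Y = 4 lies in [2, 7] — OK.
#3 U = 11, V = 2; 11 > 2 — OK.
#4 Y = 4 is in {0, 7, 4} — OK.
#5 V × U = 2 × 11 = 22 — OK.
#6 values 2, 11, 4 are pairwise distinct — OK.

None — every constraint holds.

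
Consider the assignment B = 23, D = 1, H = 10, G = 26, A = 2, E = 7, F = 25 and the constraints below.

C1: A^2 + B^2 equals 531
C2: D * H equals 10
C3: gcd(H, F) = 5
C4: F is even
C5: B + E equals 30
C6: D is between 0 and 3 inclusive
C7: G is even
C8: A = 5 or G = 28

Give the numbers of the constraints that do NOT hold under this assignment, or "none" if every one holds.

No — constraints 1, 4, and 8 are not satisfied.

C1: A^2 + B^2 = 2^2 + 23^2 = 4 + 529 = 533, not 531 — fails.
C2: D * H = 1 * 10 = 10 — holds.
C3: gcd(10, 25) = 5 — holds.
C4: F = 25 is odd — fails.
C5: B + E = 23 + 7 = 30 — holds.
C6: D = 1 lies in [0, 3] — holds.
C7: G = 26 is even — holds.
C8: A = 2 ≠ 5 and G = 26 ≠ 28; both disjuncts false — fails.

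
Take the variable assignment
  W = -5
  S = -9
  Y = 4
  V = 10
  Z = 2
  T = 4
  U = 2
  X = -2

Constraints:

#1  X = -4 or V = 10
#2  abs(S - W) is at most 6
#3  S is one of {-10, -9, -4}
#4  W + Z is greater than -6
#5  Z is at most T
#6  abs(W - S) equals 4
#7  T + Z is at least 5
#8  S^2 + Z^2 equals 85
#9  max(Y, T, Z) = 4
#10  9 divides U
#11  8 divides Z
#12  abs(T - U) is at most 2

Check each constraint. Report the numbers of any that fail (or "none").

Constraints 10 and 11 do not hold.

#1 X = -2 ≠ -4, but V = 10 = 10 (second disjunct) — holds.
#2 abs(-9 - (-5)) = 4; 4 ≤ 6 — holds.
#3 S = -9 is in {-10, -9, -4} — holds.
#4 W + Z = -5 + 2 = -3; -3 > -6 — holds.
#5 Z = 2, T = 4; 2 ≤ 4 — holds.
#6 abs(-5 - (-9)) = 4 — holds.
#7 T + Z = 4 + 2 = 6; 6 ≥ 5 — holds.
#8 S^2 + Z^2 = (-9)^2 + 2^2 = 81 + 4 = 85 — holds.
#9 max(4, 4, 2) = 4 — holds.
#10 2 = 9*0 + 2, so 9 does not divide 2 — does not hold.
#11 2 = 8*0 + 2, so 8 does not divide 2 — does not hold.
#12 abs(4 - 2) = 2; 2 ≤ 2 — holds.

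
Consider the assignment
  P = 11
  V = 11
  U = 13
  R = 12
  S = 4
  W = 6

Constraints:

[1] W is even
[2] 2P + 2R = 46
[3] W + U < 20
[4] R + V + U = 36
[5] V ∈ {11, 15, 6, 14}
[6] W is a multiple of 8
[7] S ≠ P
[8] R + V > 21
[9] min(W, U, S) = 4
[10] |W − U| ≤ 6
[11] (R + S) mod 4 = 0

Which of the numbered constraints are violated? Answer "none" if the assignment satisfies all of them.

The assignment fails constraints 6 and 10.

[1] W = 6 is even  holds
[2] 2P + 2R = 2(11) + 2(12) = 46  holds
[3] W + U = 6 + 13 = 19; 19 < 20  holds
[4] R + V + U = 12 + 11 + 13 = 36  holds
[5] V = 11 is in {11, 15, 6, 14}  holds
[6] 6 = 8×0 + 6, so 8 does not divide 6  fails
[7] S = 4, P = 11; distinct  holds
[8] R + V = 12 + 11 = 23; 23 > 21  holds
[9] min(6, 13, 4) = 4  holds
[10] |6 − 13| = 7; 7 > 6, exceeds bound 6  fails
[11] R + S = 16; 16 mod 4 = 0  holds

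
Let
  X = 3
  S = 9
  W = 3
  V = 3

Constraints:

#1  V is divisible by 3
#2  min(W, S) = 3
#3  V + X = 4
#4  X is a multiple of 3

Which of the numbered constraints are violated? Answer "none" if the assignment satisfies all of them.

No — constraint 3 is not satisfied.

#1 3 / 3 = 1, so 3 divides 3 — holds.
#2 min(3, 9) = 3 — holds.
#3 V + X = 3 + 3 = 6, not 4 — does not hold.
#4 3 / 3 = 1, so 3 divides 3 — holds.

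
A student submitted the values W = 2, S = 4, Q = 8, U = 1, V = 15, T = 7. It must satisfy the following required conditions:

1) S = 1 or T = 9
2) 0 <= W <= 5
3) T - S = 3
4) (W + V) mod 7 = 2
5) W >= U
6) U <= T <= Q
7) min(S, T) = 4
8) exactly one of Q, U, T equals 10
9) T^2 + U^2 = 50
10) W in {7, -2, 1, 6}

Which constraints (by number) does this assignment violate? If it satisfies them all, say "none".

Constraints 1, 4, 8, and 10 do not hold.

1) S = 4 ≠ 1 and T = 7 ≠ 9; both disjuncts false  false
2) W = 2 lies in [0, 5]  true
3) T - S = 7 - 4 = 3  true
4) W + V = 17; 17 mod 7 = 3, not 2  false
5) W = 2, U = 1; 2 ≥ 1  true
6) values 1 <= 7 <= 8  true
7) min(4, 7) = 4  true
8) Q=8, U=1, T=7; 0 of them equal 10, not exactly one  false
9) T^2 + U^2 = 7^2 + 1^2 = 49 + 1 = 50  true
10) W = 2 is not in {7, -2, 1, 6}  false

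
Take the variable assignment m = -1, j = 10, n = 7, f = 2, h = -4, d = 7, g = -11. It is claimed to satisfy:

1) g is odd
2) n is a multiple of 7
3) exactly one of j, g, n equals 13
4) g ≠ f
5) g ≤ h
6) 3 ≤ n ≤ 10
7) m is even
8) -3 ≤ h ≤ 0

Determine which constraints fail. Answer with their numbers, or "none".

1) g = -11 is odd — OK.
2) 7 / 7 = 1, so 7 divides 7 — OK.
3) j=10, g=-11, n=7; 0 of them equal 13, not exactly one — violated.
4) g = -11, f = 2; distinct — OK.
5) g = -11, h = -4; -11 ≤ -4 — OK.
6) n = 7 lies in [3, 10] — OK.
7) m = -1 is odd — violated.
8) h = -4 is outside [-3, 0] — violated.

Constraints 3, 7, 8 are violated.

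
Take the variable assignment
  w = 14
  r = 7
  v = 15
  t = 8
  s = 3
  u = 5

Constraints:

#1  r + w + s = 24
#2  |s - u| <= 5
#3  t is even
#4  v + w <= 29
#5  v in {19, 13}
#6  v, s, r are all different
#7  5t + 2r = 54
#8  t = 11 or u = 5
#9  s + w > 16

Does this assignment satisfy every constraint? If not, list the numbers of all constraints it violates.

#1 r + w + s = 7 + 14 + 3 = 24  ✔
#2 |3 - 5| = 2; 2 ≤ 5  ✔
#3 t = 8 is even  ✔
#4 v + w = 15 + 14 = 29; 29 ≤ 29  ✔
#5 v = 15 is not in {19, 13}  ✘
#6 values 15, 3, 7 are pairwise distinct  ✔
#7 5t + 2r = 5(8) + 2(7) = 54  ✔
#8 t = 8 ≠ 11, but u = 5 = 5 (second disjunct)  ✔
#9 s + w = 3 + 14 = 17; 17 > 16  ✔

No — constraint 5 is not satisfied.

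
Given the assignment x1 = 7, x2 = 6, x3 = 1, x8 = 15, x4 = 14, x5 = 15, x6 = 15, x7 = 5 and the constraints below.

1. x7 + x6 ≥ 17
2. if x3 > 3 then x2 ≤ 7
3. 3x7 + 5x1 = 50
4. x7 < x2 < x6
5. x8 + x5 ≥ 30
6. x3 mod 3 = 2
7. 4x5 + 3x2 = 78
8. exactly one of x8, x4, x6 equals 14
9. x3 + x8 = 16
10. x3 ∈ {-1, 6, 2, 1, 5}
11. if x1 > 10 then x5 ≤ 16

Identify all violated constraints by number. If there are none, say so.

No — constraint 6 is not satisfied.

1. x7 + x6 = 5 + 15 = 20; 20 ≥ 17 — satisfied.
2. x3 = 1, not > 3; antecedent false, conditional vacuously true — satisfied.
3. 3x7 + 5x1 = 3(5) + 5(7) = 50 — satisfied.
4. values 5 < 6 < 15 — satisfied.
5. x8 + x5 = 15 + 15 = 30; 30 ≥ 30 — satisfied.
6. 1 mod 3 = 1, not 2 — violated.
7. 4x5 + 3x2 = 4(15) + 3(6) = 78 — satisfied.
8. x8=15, x4=14, x6=15; 1 of them equals 14 — satisfied.
9. x3 + x8 = 1 + 15 = 16 — satisfied.
10. x3 = 1 is in {-1, 6, 2, 1, 5} — satisfied.
11. x1 = 7, not > 10; antecedent false, conditional vacuously true — satisfied.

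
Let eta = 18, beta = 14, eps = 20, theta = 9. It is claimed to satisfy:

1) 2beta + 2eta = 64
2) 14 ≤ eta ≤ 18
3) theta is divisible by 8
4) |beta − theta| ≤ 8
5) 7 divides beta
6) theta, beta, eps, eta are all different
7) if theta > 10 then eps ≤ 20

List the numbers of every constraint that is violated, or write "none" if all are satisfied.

1) 2beta + 2eta = 2(14) + 2(18) = 64  yes
2) eta = 18 lies in [14, 18]  yes
3) 9 = 8×1 + 1, so 8 does not divide 9  no
4) |14 − 9| = 5; 5 ≤ 8  yes
5) 14 / 7 = 2, so 7 divides 14  yes
6) values 9, 14, 20, 18 are pairwise distinct  yes
7) theta = 9, not > 10; antecedent false, conditional vacuously true  yes

Constraint 3 does not hold.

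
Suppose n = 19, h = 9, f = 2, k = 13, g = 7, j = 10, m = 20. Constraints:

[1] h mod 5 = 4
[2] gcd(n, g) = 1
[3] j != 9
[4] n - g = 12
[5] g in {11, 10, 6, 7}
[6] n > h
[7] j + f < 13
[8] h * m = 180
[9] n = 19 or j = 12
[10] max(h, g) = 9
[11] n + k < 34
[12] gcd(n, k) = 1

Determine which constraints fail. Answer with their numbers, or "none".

All constraints are satisfied.

[1] 9 mod 5 = 4  true
[2] gcd(19, 7) = 1  true
[3] j = 10, and 10 ≠ 9  true
[4] n - g = 19 - 7 = 12  true
[5] g = 7 is in {11, 10, 6, 7}  true
[6] n = 19, h = 9; 19 > 9  true
[7] j + f = 10 + 2 = 12; 12 < 13  true
[8] h * m = 9 * 20 = 180  true
[9] n = 19 = 19 (first disjunct)  true
[10] max(9, 7) = 9  true
[11] n + k = 19 + 13 = 32; 32 < 34  true
[12] gcd(19, 13) = 1  true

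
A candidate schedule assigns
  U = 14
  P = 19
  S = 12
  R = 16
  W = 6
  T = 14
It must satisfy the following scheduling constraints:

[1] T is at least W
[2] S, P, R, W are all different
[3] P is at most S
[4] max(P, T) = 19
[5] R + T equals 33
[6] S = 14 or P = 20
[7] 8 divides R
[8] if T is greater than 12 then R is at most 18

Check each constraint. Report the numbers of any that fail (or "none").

The assignment fails constraints 3, 5, and 6.

[1] T = 14, W = 6; 14 ≥ 6 — holds.
[2] values 12, 19, 16, 6 are pairwise distinct — holds.
[3] P = 19, S = 12; 19 > 12 (want ≤) — does not hold.
[4] max(19, 14) = 19 — holds.
[5] R + T = 16 + 14 = 30, not 33 — does not hold.
[6] S = 12 ≠ 14 and P = 19 ≠ 20; both disjuncts false — does not hold.
[7] 16 / 8 = 2, so 8 divides 16 — holds.
[8] T = 14 > 12, so we need R ≤ 18; R = 16 ≤ 18 — holds.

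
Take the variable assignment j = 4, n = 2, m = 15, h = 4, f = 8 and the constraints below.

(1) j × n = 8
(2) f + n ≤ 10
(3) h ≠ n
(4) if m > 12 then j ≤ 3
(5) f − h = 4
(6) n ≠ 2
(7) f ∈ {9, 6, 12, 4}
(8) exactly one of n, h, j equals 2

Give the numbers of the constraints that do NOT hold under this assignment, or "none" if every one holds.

(1) j × n = 4 × 2 = 8 — OK.
(2) f + n = 8 + 2 = 10; 10 ≤ 10 — OK.
(3) h = 4, n = 2; distinct — OK.
(4) m = 15 > 12, so we need j ≤ 3; but j = 4 > 3 — violated.
(5) f − h = 8 − 4 = 4 — OK.
(6) n = 2, but 2 is required to differ — violated.
(7) f = 8 is not in {9, 6, 12, 4} — violated.
(8) n=2, h=4, j=4; 1 of them equals 2 — OK.

Constraints 4, 6, 7 are violated.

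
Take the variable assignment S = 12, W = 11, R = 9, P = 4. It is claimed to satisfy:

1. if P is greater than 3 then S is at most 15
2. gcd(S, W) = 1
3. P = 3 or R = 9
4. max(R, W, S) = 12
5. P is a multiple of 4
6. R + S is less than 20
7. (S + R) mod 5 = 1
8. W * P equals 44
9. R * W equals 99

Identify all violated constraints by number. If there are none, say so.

1. P = 4 > 3, so we need S ≤ 15; S = 12 ≤ 15  yes
2. gcd(12, 11) = 1  yes
3. P = 4 ≠ 3, but R = 9 = 9 (second disjunct)  yes
4. max(9, 11, 12) = 12  yes
5. 4 / 4 = 1, so 4 divides 4  yes
6. R + S = 9 + 12 = 21; 21 ≥ 20, bound 20 not met  no
7. S + R = 21; 21 mod 5 = 1  yes
8. W * P = 11 * 4 = 44  yes
9. R * W = 9 * 11 = 99  yes

No — constraint 6 is not satisfied.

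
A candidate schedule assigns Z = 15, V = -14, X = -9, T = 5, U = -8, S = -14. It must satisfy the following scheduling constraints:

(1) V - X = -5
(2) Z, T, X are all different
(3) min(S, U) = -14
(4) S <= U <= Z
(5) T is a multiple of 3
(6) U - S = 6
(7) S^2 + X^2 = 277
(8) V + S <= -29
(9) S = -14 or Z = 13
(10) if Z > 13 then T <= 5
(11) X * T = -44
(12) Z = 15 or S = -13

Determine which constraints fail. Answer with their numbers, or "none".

Constraints 5, 8, and 11 do not hold.

(1) V - X = -14 - (-9) = -5  ✔
(2) values 15, 5, -9 are pairwise distinct  ✔
(3) min(-14, -8) = -14  ✔
(4) values -14 <= -8 <= 15  ✔
(5) 5 = 3*1 + 2, so 3 does not divide 5  ✘
(6) U - S = -8 - (-14) = 6  ✔
(7) S^2 + X^2 = (-14)^2 + (-9)^2 = 196 + 81 = 277  ✔
(8) V + S = -14 + (-14) = -28; -28 > -29, bound -29 not met  ✘
(9) S = -14 = -14 (first disjunct)  ✔
(10) Z = 15 > 13, so we need T ≤ 5; T = 5 ≤ 5  ✔
(11) X * T = -9 * 5 = -45, not -44  ✘
(12) Z = 15 = 15 (first disjunct)  ✔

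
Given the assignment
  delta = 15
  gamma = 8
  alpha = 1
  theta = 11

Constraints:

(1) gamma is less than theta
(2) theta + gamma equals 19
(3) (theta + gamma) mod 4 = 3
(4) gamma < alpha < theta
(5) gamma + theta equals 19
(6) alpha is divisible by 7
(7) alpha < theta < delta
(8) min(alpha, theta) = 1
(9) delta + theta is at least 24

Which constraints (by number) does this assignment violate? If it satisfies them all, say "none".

(1) gamma = 8, theta = 11; 8 < 11 — holds.
(2) theta + gamma = 11 + 8 = 19 — holds.
(3) theta + gamma = 19; 19 mod 4 = 3 — holds.
(4) values 8, 1, 11; gamma = 8 is not < alpha = 1 — does not hold.
(5) gamma + theta = 8 + 11 = 19 — holds.
(6) 1 = 7*0 + 1, so 7 does not divide 1 — does not hold.
(7) values 1 < 11 < 15 — holds.
(8) min(1, 11) = 1 — holds.
(9) delta + theta = 15 + 11 = 26; 26 ≥ 24 — holds.

The assignment fails constraints 4 and 6.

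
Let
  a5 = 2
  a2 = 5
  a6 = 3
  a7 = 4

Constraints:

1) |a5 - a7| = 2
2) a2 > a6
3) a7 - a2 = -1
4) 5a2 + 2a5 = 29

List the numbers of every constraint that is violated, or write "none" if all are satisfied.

No violations.

1) |2 - 4| = 2 — OK.
2) a2 = 5, a6 = 3; 5 > 3 — OK.
3) a7 - a2 = 4 - 5 = -1 — OK.
4) 5a2 + 2a5 = 5(5) + 2(2) = 29 — OK.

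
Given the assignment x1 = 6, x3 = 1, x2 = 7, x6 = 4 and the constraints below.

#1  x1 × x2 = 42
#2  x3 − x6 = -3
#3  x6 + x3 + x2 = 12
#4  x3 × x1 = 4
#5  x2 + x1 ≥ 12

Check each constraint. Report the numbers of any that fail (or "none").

Constraint 4 is violated.

#1 x1 × x2 = 6 × 7 = 42 — OK.
#2 x3 − x6 = 1 − 4 = -3 — OK.
#3 x6 + x3 + x2 = 4 + 1 + 7 = 12 — OK.
#4 x3 × x1 = 1 × 6 = 6, not 4 — violated.
#5 x2 + x1 = 7 + 6 = 13; 13 ≥ 12 — OK.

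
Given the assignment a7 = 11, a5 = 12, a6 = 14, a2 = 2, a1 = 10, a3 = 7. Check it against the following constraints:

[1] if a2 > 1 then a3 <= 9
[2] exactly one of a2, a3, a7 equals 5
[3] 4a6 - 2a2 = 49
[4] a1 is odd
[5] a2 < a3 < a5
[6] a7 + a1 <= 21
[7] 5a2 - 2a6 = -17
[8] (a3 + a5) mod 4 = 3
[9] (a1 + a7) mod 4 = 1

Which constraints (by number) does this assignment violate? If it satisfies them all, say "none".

Violated: 2, 3, 4, and 7.

[1] a2 = 2 > 1, so we need a3 ≤ 9; a3 = 7 ≤ 9 — OK.
[2] a2=2, a3=7, a7=11; 0 of them equal 5, not exactly one — violated.
[3] 4a6 - 2a2 = 4(14) - 2(2) = 52, not 49 — violated.
[4] a1 = 10 is even — violated.
[5] values 2 < 7 < 12 — OK.
[6] a7 + a1 = 11 + 10 = 21; 21 ≤ 21 — OK.
[7] 5a2 - 2a6 = 5(2) - 2(14) = -18, not -17 — violated.
[8] a3 + a5 = 19; 19 mod 4 = 3 — OK.
[9] a1 + a7 = 21; 21 mod 4 = 1 — OK.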